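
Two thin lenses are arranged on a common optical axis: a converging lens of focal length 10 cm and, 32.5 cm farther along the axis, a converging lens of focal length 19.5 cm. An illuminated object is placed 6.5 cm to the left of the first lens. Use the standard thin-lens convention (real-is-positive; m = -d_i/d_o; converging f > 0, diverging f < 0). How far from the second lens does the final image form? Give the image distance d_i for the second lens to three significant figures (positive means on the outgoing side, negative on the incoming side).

First lens: d_i1 = 1/(1/10 - 1/6.5) = -18.571 cm.
The intermediate image is virtual, 18.571 cm to the left of lens 1, so d_o2 = L - d_i1 = 32.5 - (-18.571) = 51.071 cm.
Second lens: d_i2 = 1/(1/19.5 - 1/(51.071)) = 31.544 cm.

31.5 cm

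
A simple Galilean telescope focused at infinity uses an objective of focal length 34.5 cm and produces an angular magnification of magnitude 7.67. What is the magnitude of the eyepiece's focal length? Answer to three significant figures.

|M| = f_obj/|f_eye|, so |f_eye| = f_obj/|M| = 34.5/7.67 = 4.498 cm.
(The eyepiece is diverging, so its signed focal length is -4.498 cm.)

4.50 cm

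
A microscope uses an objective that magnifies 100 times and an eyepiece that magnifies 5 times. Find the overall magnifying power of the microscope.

500

The overall magnification of a compound microscope is the product of the objective and eyepiece magnifications:
M = M_obj x M_eye = 100 x 5 = 500.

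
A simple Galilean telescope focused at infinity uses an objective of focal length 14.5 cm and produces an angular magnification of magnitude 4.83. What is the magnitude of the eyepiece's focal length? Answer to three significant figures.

|M| = f_obj/|f_eye|, so |f_eye| = f_obj/|M| = 14.5/4.83 = 3.002 cm.
(The eyepiece is diverging, so its signed focal length is -3.002 cm.)

3.00 cm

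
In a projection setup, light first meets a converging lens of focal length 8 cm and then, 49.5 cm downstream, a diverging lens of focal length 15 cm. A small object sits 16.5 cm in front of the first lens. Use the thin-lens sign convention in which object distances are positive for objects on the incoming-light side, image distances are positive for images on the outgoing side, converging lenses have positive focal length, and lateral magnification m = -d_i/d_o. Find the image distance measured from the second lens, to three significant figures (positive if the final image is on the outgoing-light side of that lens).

Applying the thin-lens equation to the first lens, 1/8 = 1/16.5 + 1/d_i1, which gives d_i1 = 15.529 cm.
That image sits 33.971 cm in front of the second lens, so d_o2 = 33.971 cm.
Applying the thin-lens equation again with f_2 = -15 cm and d_o2 = 33.971 cm gives d_i2 = -10.405 cm.

-10.4 cm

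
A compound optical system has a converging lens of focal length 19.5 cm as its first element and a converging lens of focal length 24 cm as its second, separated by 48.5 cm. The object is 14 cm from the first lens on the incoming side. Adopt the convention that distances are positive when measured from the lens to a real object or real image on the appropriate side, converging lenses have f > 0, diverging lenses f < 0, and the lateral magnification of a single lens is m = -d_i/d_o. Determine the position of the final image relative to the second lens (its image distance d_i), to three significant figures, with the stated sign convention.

31.8 cm

Lens 1: 1/d_i1 = 1/f_1 - 1/d_o1 = 1/19.5 - 1/14 = -0.02015 cm^-1, so d_i1 = -49.636 cm.
The intermediate image is virtual, 49.636 cm to the left of lens 1, so d_o2 = L - d_i1 = 48.5 - (-49.636) = 98.136 cm.
Lens 2: 1/d_i2 = 1/f_2 - 1/d_o2 = 1/24 - 1/(98.136) = 0.03148 cm^-1, so d_i2 = 31.769 cm.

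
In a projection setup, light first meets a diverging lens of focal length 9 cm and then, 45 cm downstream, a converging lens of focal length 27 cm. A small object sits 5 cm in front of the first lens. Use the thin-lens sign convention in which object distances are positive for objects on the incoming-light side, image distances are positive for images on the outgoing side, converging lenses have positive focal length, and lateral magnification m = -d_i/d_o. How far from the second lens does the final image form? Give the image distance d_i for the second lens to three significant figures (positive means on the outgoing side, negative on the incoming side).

First lens: d_i1 = 1/(1/(-9) - 1/5) = -3.214 cm.
The intermediate image is virtual, 3.214 cm to the left of lens 1, so d_o2 = L - d_i1 = 45 - (-3.214) = 48.214 cm.
Second lens: d_i2 = 1/(1/27 - 1/(48.214)) = 61.364 cm.

61.4 cm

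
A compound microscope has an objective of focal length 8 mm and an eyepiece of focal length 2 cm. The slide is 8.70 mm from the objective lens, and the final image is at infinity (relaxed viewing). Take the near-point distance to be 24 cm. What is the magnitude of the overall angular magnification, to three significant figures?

137

Convert to cm: f_obj = 8 mm = 0.8 cm; d_o = 8.70 mm = 0.87 cm.
Objective: 1/d_i = 1/f_obj - 1/d_o = 1/0.8 - 1/0.87 = 0.10057 cm^-1, so d_i = 9.943 cm.
m_obj = -d_i/d_o = -9.943/0.87 = -11.429.
Eyepiece angular magnification (image at infinity): M_eye = D/f_e = 24/2 = 12.000.
Overall M = m_obj x M_eye = (-11.429)(12.000) = -137.14.
|M| = 137.14.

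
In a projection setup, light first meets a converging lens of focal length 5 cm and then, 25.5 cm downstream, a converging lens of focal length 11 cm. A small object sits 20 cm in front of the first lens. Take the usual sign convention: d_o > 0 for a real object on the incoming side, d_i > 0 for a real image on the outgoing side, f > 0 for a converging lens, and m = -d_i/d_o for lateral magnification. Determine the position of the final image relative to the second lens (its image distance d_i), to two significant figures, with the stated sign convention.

26 cm

Applying the thin-lens equation to the first lens, 1/5 = 1/20 + 1/d_i1, which gives d_i1 = 6.667 cm.
Object distance for lens 2: d_o2 = 25.5 - 6.667 = 18.833 cm.
Applying the thin-lens equation again with f_2 = 11 cm and d_o2 = 18.833 cm gives d_i2 = 26.447 cm.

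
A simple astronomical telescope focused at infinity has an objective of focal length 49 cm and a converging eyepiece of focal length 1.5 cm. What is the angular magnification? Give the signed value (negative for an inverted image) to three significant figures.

M = -f_obj/f_eye = -49/(1.5) = -32.667.

-32.7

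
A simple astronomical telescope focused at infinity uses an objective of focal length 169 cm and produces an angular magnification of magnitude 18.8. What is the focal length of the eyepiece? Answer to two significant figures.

9.0 cm

|M| = f_obj/f_eye, so f_eye = f_obj/|M| = 169/18.8 = 8.989 cm.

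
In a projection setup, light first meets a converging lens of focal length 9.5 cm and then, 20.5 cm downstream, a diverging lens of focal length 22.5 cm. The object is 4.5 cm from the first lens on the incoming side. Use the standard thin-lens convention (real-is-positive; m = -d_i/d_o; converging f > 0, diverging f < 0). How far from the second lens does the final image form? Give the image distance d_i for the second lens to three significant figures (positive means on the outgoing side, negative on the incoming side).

First lens: d_i1 = 1/(1/9.5 - 1/4.5) = -8.550 cm.
With d_i1 < 0 the first image is virtual and lies on the object side; the object distance for lens 2 is d_o2 = 20.5 - (-8.550) = 29.050 cm.
Second lens: d_i2 = 1/(1/(-22.5) - 1/(29.050)) = -12.679 cm.

-12.7 cm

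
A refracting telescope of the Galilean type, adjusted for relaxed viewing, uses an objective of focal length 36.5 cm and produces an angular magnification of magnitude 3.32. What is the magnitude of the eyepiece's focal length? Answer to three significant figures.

11.0 cm

|M| = f_obj/|f_eye|, so |f_eye| = f_obj/|M| = 36.5/3.32 = 10.994 cm.
(The eyepiece is diverging, so its signed focal length is -10.994 cm.)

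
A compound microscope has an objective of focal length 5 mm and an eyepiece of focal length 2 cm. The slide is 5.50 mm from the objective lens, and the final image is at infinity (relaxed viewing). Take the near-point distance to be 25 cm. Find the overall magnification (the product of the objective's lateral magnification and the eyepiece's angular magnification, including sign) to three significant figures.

-125

Convert to cm: f_obj = 5 mm = 0.5 cm; d_o = 5.50 mm = 0.55 cm.
Objective: 1/d_i = 1/f_obj - 1/d_o = 1/0.5 - 1/0.55 = 0.18182 cm^-1, so d_i = 5.500 cm.
m_obj = -d_i/d_o = -5.500/0.55 = -10.000.
Eyepiece angular magnification (image at infinity): M_eye = D/f_e = 25/2 = 12.500.
Overall M = m_obj x M_eye = (-10.000)(12.500) = -125.00.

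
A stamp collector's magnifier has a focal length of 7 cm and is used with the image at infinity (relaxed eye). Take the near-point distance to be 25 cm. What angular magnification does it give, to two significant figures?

M = D/f = 25/7 = 3.571.

3.6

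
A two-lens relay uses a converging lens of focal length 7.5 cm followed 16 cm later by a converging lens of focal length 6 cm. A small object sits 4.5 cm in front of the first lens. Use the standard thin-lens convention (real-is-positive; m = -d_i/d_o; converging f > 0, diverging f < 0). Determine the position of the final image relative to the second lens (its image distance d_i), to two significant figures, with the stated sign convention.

7.7 cm

First lens: d_i1 = 1/(1/7.5 - 1/4.5) = -11.250 cm.
The intermediate image is virtual, 11.250 cm to the left of lens 1, so d_o2 = L - d_i1 = 16 - (-11.250) = 27.250 cm.
Second lens: d_i2 = 1/(1/6 - 1/(27.250)) = 7.694 cm.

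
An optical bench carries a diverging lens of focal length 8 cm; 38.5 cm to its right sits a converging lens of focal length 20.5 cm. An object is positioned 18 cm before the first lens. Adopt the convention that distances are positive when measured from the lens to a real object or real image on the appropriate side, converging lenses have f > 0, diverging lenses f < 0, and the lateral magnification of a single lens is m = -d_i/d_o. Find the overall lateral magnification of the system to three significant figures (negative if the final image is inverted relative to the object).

-0.268

Applying the thin-lens equation to the first lens, 1/(-8) = 1/18 + 1/d_i1, which gives d_i1 = -5.538 cm.
Its lateral magnification is m_1 = -d_i1/d_o1 = -(-5.538)/18 = 0.3077.
With d_i1 < 0 the first image is virtual and lies on the object side; the object distance for lens 2 is d_o2 = 38.5 - (-5.538) = 44.038 cm.
Applying the thin-lens equation again with f_2 = 20.5 cm and d_o2 = 44.038 cm gives d_i2 = 38.354 cm.
m_2 = -(38.354)/(44.038) = -0.8709.
Total m = m_1 x m_2 = (0.3077)(-0.8709) = -0.2680.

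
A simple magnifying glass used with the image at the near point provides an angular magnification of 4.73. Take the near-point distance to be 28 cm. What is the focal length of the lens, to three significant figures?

For the image at the near point, M = 1 + D/f.
f = D/(M - 1) = 28/(4.73 - 1) = 7.507 cm.

7.51 cm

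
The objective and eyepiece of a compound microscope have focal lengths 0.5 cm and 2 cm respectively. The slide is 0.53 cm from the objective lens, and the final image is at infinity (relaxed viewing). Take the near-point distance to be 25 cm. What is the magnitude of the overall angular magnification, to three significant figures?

208

Objective: 1/d_i = 1/f_obj - 1/d_o = 1/0.5 - 1/0.53 = 0.11321 cm^-1, so d_i = 8.833 cm.
m_obj = -d_i/d_o = -8.833/0.53 = -16.667.
Eyepiece angular magnification (image at infinity): M_eye = D/f_e = 25/2 = 12.500.
Overall M = m_obj x M_eye = (-16.667)(12.500) = -208.33.
|M| = 208.33.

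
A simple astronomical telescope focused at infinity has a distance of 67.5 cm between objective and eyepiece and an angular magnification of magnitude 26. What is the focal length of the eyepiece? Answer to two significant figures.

2.5 cm

In normal adjustment the tube length equals f_obj + f_eye and |M| = f_obj/f_eye.
So f_obj = 26 f_eye and 26 f_eye + f_eye = 67.5 cm, giving f_eye = 67.5/27 = 2.500 cm and f_obj = 65.000 cm.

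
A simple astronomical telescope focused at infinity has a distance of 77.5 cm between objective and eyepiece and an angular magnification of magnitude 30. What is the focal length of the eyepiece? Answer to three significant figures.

2.50 cm

In normal adjustment the tube length equals f_obj + f_eye and |M| = f_obj/f_eye.
So f_obj = 30 f_eye and 30 f_eye + f_eye = 77.5 cm, giving f_eye = 77.5/31 = 2.500 cm and f_obj = 75.000 cm.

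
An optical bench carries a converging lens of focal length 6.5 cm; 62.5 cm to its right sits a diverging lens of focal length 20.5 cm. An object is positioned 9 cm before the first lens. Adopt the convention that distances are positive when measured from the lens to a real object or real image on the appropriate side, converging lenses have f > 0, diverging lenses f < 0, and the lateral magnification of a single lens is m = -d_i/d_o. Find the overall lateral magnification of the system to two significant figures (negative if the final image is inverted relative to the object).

Applying the thin-lens equation to the first lens, 1/6.5 = 1/9 + 1/d_i1, which gives d_i1 = 23.400 cm.
Its lateral magnification is m_1 = -d_i1/d_o1 = -(23.400)/9 = -2.6000.
The intermediate image is 23.400 cm to the right of lens 1, so d_o2 = L - d_i1 = 62.5 - 23.400 = 39.100 cm.
Applying the thin-lens equation again with f_2 = -20.5 cm and d_o2 = 39.100 cm gives d_i2 = -13.449 cm.
m_2 = -(-13.449)/(39.100) = 0.3440.
Total m = m_1 x m_2 = (-2.6000)(0.3440) = -0.8943.

-0.89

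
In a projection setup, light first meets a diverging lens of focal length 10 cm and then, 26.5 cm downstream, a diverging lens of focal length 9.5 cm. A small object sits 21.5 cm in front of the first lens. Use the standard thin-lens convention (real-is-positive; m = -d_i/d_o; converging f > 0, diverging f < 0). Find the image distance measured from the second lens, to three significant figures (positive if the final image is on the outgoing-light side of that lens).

First lens: d_i1 = 1/(1/(-10) - 1/21.5) = -6.825 cm.
With d_i1 < 0 the first image is virtual and lies on the object side; the object distance for lens 2 is d_o2 = 26.5 - (-6.825) = 33.325 cm.
Second lens: d_i2 = 1/(1/(-9.5) - 1/(33.325)) = -7.393 cm.

-7.39 cm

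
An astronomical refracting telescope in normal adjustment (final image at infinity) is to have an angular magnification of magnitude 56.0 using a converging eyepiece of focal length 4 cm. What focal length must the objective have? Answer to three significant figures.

224 cm

|M| = f_obj/|f_eye|, so f_obj = |M| x |f_eye| = 56.0 x 4 = 224.000 cm.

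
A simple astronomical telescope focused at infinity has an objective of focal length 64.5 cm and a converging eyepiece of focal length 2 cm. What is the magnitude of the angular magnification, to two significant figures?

32

|M| = f_obj/|f_eye| = 64.5/2 = 32.250.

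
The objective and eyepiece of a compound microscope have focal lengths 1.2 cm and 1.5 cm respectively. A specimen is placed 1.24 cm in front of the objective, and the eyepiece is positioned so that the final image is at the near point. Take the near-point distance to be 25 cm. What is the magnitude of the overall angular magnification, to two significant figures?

Objective: 1/d_i = 1/f_obj - 1/d_o = 1/1.2 - 1/1.24 = 0.02688 cm^-1, so d_i = 37.200 cm.
m_obj = -d_i/d_o = -37.200/1.24 = -30.000.
Eyepiece angular magnification (image at near point): M_eye = 1 + D/f_e = 1 + 25/1.5 = 17.667.
Overall M = m_obj x M_eye = (-30.000)(17.667) = -530.00.
|M| = 530.00.

530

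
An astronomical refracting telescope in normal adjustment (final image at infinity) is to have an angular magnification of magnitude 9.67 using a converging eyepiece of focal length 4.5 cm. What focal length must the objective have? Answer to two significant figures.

44 cm

|M| = f_obj/|f_eye|, so f_obj = |M| x |f_eye| = 9.67 x 4.5 = 43.515 cm.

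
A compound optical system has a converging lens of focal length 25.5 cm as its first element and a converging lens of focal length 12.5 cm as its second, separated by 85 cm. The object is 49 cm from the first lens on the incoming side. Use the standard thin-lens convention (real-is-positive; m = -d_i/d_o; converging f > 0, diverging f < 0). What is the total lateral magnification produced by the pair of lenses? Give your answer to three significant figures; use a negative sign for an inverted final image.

Lens 1: 1/d_i1 = 1/f_1 - 1/d_o1 = 1/25.5 - 1/49 = 0.01881 cm^-1, so d_i1 = 53.170 cm.
m_1 = -(53.170)/49 = -1.0851.
Object distance for lens 2: d_o2 = 85 - 53.170 = 31.830 cm.
Lens 2: 1/d_i2 = 1/f_2 - 1/d_o2 = 1/12.5 - 1/(31.830) = 0.04858 cm^-1, so d_i2 = 20.583 cm.
m_2 = -(20.583)/(31.830) = -0.6467.
Total m = m_1 x m_2 = (-1.0851)(-0.6467) = 0.7017.

0.702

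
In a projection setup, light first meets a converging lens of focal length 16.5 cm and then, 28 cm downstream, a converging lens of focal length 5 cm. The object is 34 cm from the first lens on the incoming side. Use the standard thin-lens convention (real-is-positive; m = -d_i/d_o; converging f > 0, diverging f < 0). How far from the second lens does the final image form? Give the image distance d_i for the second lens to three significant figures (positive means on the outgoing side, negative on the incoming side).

2.24 cm

First lens: d_i1 = 1/(1/16.5 - 1/34) = 32.057 cm.
This image would form 32.057 cm past lens 1, i.e. 4.057 cm beyond lens 2, so it is a virtual object for lens 2: d_o2 = 28 - 32.057 = -4.057 cm.
Second lens: d_i2 = 1/(1/5 - 1/(-4.057)) = 2.240 cm.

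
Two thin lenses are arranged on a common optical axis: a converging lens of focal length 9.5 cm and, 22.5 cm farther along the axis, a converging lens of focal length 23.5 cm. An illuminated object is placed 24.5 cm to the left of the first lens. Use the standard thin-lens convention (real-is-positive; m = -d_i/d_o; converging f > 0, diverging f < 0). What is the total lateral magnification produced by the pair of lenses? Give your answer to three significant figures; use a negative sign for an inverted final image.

Applying the thin-lens equation to the first lens, 1/9.5 = 1/24.5 + 1/d_i1, which gives d_i1 = 15.517 cm.
Its lateral magnification is m_1 = -d_i1/d_o1 = -(15.517)/24.5 = -0.6333.
That image sits 6.983 cm in front of the second lens, so d_o2 = 6.983 cm.
Applying the thin-lens equation again with f_2 = 23.5 cm and d_o2 = 6.983 cm gives d_i2 = -9.936 cm.
m_2 = -(-9.936)/(6.983) = 1.4228.
Overall magnification: m = m_1 m_2 = -0.9011.

-0.901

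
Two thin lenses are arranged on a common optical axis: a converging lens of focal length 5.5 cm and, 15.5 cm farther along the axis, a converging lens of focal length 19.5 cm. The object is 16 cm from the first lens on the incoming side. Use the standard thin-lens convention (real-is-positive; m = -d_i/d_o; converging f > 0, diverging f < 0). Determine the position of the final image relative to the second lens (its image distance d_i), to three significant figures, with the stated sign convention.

First lens: d_i1 = 1/(1/5.5 - 1/16) = 8.381 cm.
Object distance for lens 2: d_o2 = 15.5 - 8.381 = 7.119 cm.
Second lens: d_i2 = 1/(1/19.5 - 1/(7.119)) = -11.212 cm.

-11.2 cm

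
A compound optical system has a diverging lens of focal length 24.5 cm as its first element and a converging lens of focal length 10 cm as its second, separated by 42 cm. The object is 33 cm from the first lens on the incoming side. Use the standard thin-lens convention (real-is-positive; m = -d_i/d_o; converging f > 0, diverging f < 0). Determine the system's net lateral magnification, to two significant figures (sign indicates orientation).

-0.093

Lens 1: 1/d_i1 = 1/f_1 - 1/d_o1 = 1/(-24.5) - 1/33 = -0.07112 cm^-1, so d_i1 = -14.061 cm.
m_1 = -(-14.061)/33 = 0.4261.
The intermediate image is virtual, 14.061 cm to the left of lens 1, so d_o2 = L - d_i1 = 42 - (-14.061) = 56.061 cm.
Lens 2: 1/d_i2 = 1/f_2 - 1/d_o2 = 1/10 - 1/(56.061) = 0.08216 cm^-1, so d_i2 = 12.171 cm.
m_2 = -(12.171)/(56.061) = -0.2171.
Total m = m_1 x m_2 = (0.4261)(-0.2171) = -0.0925.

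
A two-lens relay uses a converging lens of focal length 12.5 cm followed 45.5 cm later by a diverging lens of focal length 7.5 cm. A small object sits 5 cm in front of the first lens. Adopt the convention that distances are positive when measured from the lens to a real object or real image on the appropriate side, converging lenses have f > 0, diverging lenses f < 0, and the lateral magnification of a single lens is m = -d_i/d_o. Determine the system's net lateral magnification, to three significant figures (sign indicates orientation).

0.204

Applying the thin-lens equation to the first lens, 1/12.5 = 1/5 + 1/d_i1, which gives d_i1 = -8.333 cm.
Its lateral magnification is m_1 = -d_i1/d_o1 = -(-8.333)/5 = 1.6667.
With d_i1 < 0 the first image is virtual and lies on the object side; the object distance for lens 2 is d_o2 = 45.5 - (-8.333) = 53.833 cm.
Applying the thin-lens equation again with f_2 = -7.5 cm and d_o2 = 53.833 cm gives d_i2 = -6.583 cm.
m_2 = -(-6.583)/(53.833) = 0.1223.
Total m = m_1 x m_2 = (1.6667)(0.1223) = 0.2038.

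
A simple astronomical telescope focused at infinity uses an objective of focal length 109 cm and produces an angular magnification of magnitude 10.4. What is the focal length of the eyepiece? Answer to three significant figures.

10.5 cm

|M| = f_obj/f_eye, so f_eye = f_obj/|M| = 109/10.4 = 10.481 cm.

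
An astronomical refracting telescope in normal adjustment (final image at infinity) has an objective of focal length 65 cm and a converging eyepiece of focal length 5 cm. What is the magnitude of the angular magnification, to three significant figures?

|M| = f_obj/|f_eye| = 65/5 = 13.000.

13.0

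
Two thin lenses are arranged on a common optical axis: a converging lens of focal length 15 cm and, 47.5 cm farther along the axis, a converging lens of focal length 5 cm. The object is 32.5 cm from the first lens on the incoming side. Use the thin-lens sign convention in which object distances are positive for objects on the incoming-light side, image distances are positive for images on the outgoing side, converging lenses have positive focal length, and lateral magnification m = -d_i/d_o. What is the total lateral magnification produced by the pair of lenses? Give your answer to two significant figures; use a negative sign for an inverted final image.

Lens 1: 1/d_i1 = 1/f_1 - 1/d_o1 = 1/15 - 1/32.5 = 0.03590 cm^-1, so d_i1 = 27.857 cm.
m_1 = -(27.857)/32.5 = -0.8571.
Object distance for lens 2: d_o2 = 47.5 - 27.857 = 19.643 cm.
Lens 2: 1/d_i2 = 1/f_2 - 1/d_o2 = 1/5 - 1/(19.643) = 0.14909 cm^-1, so d_i2 = 6.707 cm.
m_2 = -(6.707)/(19.643) = -0.3415.
The system's lateral magnification is m_1 m_2 = (-0.8571)(-0.3415) = 0.2927.

0.29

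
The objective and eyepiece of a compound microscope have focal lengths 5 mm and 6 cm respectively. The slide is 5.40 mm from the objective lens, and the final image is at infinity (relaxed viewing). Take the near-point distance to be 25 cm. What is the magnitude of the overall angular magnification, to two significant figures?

52

Convert to cm: f_obj = 5 mm = 0.5 cm; d_o = 5.40 mm = 0.54 cm.
Objective: 1/d_i = 1/f_obj - 1/d_o = 1/0.5 - 1/0.54 = 0.14815 cm^-1, so d_i = 6.750 cm.
m_obj = -d_i/d_o = -6.750/0.54 = -12.500.
Eyepiece angular magnification (image at infinity): M_eye = D/f_e = 25/6 = 4.167.
Overall M = m_obj x M_eye = (-12.500)(4.167) = -52.08.
|M| = 52.08.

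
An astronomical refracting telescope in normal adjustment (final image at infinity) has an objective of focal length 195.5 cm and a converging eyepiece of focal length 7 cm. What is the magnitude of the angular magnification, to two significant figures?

28

|M| = f_obj/|f_eye| = 195.5/7 = 27.929.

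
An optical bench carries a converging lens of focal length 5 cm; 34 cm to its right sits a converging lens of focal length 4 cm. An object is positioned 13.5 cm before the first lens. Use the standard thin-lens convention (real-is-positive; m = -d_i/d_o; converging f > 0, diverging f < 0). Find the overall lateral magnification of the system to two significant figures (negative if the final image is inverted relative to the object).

0.11

Lens 1: 1/d_i1 = 1/f_1 - 1/d_o1 = 1/5 - 1/13.5 = 0.12593 cm^-1, so d_i1 = 7.941 cm.
m_1 = -(7.941)/13.5 = -0.5882.
The intermediate image is 7.941 cm to the right of lens 1, so d_o2 = L - d_i1 = 34 - 7.941 = 26.059 cm.
Lens 2: 1/d_i2 = 1/f_2 - 1/d_o2 = 1/4 - 1/(26.059) = 0.21163 cm^-1, so d_i2 = 4.725 cm.
m_2 = -(4.725)/(26.059) = -0.1813.
Total m = m_1 x m_2 = (-0.5882)(-0.1813) = 0.1067.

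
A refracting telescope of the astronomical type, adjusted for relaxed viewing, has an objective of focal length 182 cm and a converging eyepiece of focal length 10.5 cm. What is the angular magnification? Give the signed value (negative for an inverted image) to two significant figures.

M = -f_obj/f_eye = -182/(10.5) = -17.333.

-17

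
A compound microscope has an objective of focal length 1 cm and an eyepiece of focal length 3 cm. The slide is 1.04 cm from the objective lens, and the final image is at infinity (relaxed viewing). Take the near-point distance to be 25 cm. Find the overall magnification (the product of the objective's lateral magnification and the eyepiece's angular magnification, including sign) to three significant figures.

Objective: 1/d_i = 1/f_obj - 1/d_o = 1/1 - 1/1.04 = 0.03846 cm^-1, so d_i = 26.000 cm.
m_obj = -d_i/d_o = -26.000/1.04 = -25.000.
Eyepiece angular magnification (image at infinity): M_eye = D/f_e = 25/3 = 8.333.
Overall M = m_obj x M_eye = (-25.000)(8.333) = -208.33.

-208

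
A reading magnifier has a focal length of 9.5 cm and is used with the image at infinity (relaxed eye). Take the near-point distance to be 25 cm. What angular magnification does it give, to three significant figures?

2.63

M = D/f = 25/9.5 = 2.632.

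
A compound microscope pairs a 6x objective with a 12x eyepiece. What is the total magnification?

The overall magnification of a compound microscope is the product of the objective and eyepiece magnifications:
M = M_obj x M_eye = 6 x 12 = 72.

72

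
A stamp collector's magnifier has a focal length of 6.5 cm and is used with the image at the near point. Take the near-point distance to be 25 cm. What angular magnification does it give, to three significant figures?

M = 1 + D/f = 1 + 25/6.5 = 4.846.

4.85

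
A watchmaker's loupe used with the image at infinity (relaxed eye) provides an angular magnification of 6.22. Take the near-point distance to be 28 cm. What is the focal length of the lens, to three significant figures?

4.50 cm

For the image at infinity, M = D/f.
f = D/M = 28/6.22 = 4.502 cm.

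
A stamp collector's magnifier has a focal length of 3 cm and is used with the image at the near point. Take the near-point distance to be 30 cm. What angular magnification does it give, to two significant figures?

M = 1 + D/f = 1 + 30/3 = 11.000.

11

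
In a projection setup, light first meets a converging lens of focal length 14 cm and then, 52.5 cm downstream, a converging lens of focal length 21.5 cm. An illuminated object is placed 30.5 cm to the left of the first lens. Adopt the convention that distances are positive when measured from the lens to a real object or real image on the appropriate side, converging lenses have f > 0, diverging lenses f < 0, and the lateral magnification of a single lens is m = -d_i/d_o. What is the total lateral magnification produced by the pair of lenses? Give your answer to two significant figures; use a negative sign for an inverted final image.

3.6

First lens: d_i1 = 1/(1/14 - 1/30.5) = 25.879 cm.
m_1 = -(25.879)/30.5 = -0.8485.
The intermediate image is 25.879 cm to the right of lens 1, so d_o2 = L - d_i1 = 52.5 - 25.879 = 26.621 cm.
Second lens: d_i2 = 1/(1/21.5 - 1/(26.621)) = 111.762 cm.
m_2 = -(111.762)/(26.621) = -4.1982.
Overall magnification: m = m_1 m_2 = 3.5621.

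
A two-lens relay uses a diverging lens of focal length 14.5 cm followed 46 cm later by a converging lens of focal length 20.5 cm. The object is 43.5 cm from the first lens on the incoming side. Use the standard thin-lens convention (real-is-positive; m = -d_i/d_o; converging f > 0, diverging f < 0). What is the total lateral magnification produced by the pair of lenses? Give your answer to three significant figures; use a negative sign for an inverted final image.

-0.141

Applying the thin-lens equation to the first lens, 1/(-14.5) = 1/43.5 + 1/d_i1, which gives d_i1 = -10.875 cm.
Its lateral magnification is m_1 = -d_i1/d_o1 = -(-10.875)/43.5 = 0.2500.
With d_i1 < 0 the first image is virtual and lies on the object side; the object distance for lens 2 is d_o2 = 46 - (-10.875) = 56.875 cm.
Applying the thin-lens equation again with f_2 = 20.5 cm and d_o2 = 56.875 cm gives d_i2 = 32.053 cm.
m_2 = -(32.053)/(56.875) = -0.5636.
The system's lateral magnification is m_1 m_2 = (0.2500)(-0.5636) = -0.1409.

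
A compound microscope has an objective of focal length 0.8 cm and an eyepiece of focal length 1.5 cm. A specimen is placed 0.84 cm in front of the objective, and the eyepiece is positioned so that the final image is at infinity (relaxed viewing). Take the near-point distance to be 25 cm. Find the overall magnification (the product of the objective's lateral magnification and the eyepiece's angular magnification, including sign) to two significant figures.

-330

Objective: 1/d_i = 1/f_obj - 1/d_o = 1/0.8 - 1/0.84 = 0.05952 cm^-1, so d_i = 16.800 cm.
m_obj = -d_i/d_o = -16.800/0.84 = -20.000.
Eyepiece angular magnification (image at infinity): M_eye = D/f_e = 25/1.5 = 16.667.
Overall M = m_obj x M_eye = (-20.000)(16.667) = -333.33.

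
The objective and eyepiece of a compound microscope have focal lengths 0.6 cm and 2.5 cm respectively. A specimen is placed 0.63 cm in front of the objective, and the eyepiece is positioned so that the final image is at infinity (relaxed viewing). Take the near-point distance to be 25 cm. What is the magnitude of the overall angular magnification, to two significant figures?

200

Objective: 1/d_i = 1/f_obj - 1/d_o = 1/0.6 - 1/0.63 = 0.07937 cm^-1, so d_i = 12.600 cm.
m_obj = -d_i/d_o = -12.600/0.63 = -20.000.
Eyepiece angular magnification (image at infinity): M_eye = D/f_e = 25/2.5 = 10.000.
Overall M = m_obj x M_eye = (-20.000)(10.000) = -200.00.
|M| = 200.00.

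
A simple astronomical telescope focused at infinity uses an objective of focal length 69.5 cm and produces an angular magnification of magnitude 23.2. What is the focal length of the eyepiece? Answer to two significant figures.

3.0 cm

|M| = f_obj/f_eye, so f_eye = f_obj/|M| = 69.5/23.2 = 2.996 cm.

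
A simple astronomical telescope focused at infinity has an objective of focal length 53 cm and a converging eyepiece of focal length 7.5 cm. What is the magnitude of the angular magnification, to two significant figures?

7.1

|M| = f_obj/|f_eye| = 53/7.5 = 7.067.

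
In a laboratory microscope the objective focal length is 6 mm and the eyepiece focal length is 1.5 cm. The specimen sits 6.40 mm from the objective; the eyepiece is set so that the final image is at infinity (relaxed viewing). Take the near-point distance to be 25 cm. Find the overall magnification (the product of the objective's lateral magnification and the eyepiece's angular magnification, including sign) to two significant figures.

-250

Convert to cm: f_obj = 6 mm = 0.6 cm; d_o = 6.40 mm = 0.64 cm.
Objective: 1/d_i = 1/f_obj - 1/d_o = 1/0.6 - 1/0.64 = 0.10417 cm^-1, so d_i = 9.600 cm.
m_obj = -d_i/d_o = -9.600/0.64 = -15.000.
Eyepiece angular magnification (image at infinity): M_eye = D/f_e = 25/1.5 = 16.667.
Overall M = m_obj x M_eye = (-15.000)(16.667) = -250.00.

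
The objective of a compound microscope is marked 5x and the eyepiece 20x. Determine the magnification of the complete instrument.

100

The overall magnification of a compound microscope is the product of the objective and eyepiece magnifications:
M = M_obj x M_eye = 5 x 20 = 100.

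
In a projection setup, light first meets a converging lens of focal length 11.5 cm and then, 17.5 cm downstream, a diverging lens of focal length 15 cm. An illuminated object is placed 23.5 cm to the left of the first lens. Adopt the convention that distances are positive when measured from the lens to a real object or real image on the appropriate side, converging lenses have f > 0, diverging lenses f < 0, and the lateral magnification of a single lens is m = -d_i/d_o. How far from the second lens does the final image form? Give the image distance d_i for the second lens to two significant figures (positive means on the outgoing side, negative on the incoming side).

7.5 cm

Applying the thin-lens equation to the first lens, 1/11.5 = 1/23.5 + 1/d_i1, which gives d_i1 = 22.521 cm.
This image would form 22.521 cm past lens 1, i.e. 5.021 cm beyond lens 2, so it is a virtual object for lens 2: d_o2 = 17.5 - 22.521 = -5.021 cm.
Applying the thin-lens equation again with f_2 = -15 cm and d_o2 = -5.021 cm gives d_i2 = 7.547 cm.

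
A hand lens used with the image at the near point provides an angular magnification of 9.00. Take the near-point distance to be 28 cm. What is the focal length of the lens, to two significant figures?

3.5 cm

For the image at the near point, M = 1 + D/f.
f = D/(M - 1) = 28/(9.0 - 1) = 3.500 cm.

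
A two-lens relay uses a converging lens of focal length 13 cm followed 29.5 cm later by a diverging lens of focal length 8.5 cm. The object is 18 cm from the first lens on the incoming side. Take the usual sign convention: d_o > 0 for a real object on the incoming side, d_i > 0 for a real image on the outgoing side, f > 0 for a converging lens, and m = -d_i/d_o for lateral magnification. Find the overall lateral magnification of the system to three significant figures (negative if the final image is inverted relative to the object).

2.51

Applying the thin-lens equation to the first lens, 1/13 = 1/18 + 1/d_i1, which gives d_i1 = 46.800 cm.
Its lateral magnification is m_1 = -d_i1/d_o1 = -(46.800)/18 = -2.6000.
Since 46.800 cm > 29.5 cm, the first image lies past the second lens and serves as a virtual object: d_o2 = L - d_i1 = -17.300 cm.
Applying the thin-lens equation again with f_2 = -8.5 cm and d_o2 = -17.300 cm gives d_i2 = -16.710 cm.
m_2 = -(-16.710)/(-17.300) = -0.9659.
The system's lateral magnification is m_1 m_2 = (-2.6000)(-0.9659) = 2.5114.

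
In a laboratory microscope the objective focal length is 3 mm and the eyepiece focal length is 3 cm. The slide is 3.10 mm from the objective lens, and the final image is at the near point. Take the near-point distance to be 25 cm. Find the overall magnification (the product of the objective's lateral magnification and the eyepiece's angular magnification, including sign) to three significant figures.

-280

Convert to cm: f_obj = 3 mm = 0.3 cm; d_o = 3.10 mm = 0.31 cm.
Objective: 1/d_i = 1/f_obj - 1/d_o = 1/0.3 - 1/0.31 = 0.10753 cm^-1, so d_i = 9.300 cm.
m_obj = -d_i/d_o = -9.300/0.31 = -30.000.
Eyepiece angular magnification (image at near point): M_eye = 1 + D/f_e = 1 + 25/3 = 9.333.
Overall M = m_obj x M_eye = (-30.000)(9.333) = -280.00.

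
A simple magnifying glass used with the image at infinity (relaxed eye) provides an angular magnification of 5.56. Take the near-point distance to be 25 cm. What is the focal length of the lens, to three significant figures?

4.50 cm

For the image at infinity, M = D/f.
f = D/M = 25/5.56 = 4.496 cm.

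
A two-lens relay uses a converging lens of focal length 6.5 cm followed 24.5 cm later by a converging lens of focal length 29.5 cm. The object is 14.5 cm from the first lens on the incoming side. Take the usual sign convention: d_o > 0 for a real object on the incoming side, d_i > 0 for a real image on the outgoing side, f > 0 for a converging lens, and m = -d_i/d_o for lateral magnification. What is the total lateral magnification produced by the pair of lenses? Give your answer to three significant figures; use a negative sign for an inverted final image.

-1.43

First lens: d_i1 = 1/(1/6.5 - 1/14.5) = 11.781 cm.
m_1 = -(11.781)/14.5 = -0.8125.
That image sits 12.719 cm in front of the second lens, so d_o2 = 12.719 cm.
Second lens: d_i2 = 1/(1/29.5 - 1/(12.719)) = -22.358 cm.
m_2 = -(-22.358)/(12.719) = 1.7579.
The system's lateral magnification is m_1 m_2 = (-0.8125)(1.7579) = -1.4283.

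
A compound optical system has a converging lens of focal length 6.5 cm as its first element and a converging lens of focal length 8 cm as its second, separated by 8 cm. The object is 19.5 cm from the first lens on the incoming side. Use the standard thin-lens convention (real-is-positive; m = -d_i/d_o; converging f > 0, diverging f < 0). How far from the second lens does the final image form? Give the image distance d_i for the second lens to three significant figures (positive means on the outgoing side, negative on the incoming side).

1.44 cm

Lens 1: 1/d_i1 = 1/f_1 - 1/d_o1 = 1/6.5 - 1/19.5 = 0.10256 cm^-1, so d_i1 = 9.750 cm.
Since 9.750 cm > 8 cm, the first image lies past the second lens and serves as a virtual object: d_o2 = L - d_i1 = -1.750 cm.
Lens 2: 1/d_i2 = 1/f_2 - 1/d_o2 = 1/8 - 1/(-1.750) = 0.69643 cm^-1, so d_i2 = 1.436 cm.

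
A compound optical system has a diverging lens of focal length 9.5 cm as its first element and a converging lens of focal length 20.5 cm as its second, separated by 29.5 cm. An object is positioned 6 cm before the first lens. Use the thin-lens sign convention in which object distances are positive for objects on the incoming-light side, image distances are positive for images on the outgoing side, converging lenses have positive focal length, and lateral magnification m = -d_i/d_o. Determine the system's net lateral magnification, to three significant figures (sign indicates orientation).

-0.991

Lens 1: 1/d_i1 = 1/f_1 - 1/d_o1 = 1/(-9.5) - 1/6 = -0.27193 cm^-1, so d_i1 = -3.677 cm.
m_1 = -(-3.677)/6 = 0.6129.
The intermediate image is virtual, 3.677 cm to the left of lens 1, so d_o2 = L - d_i1 = 29.5 - (-3.677) = 33.177 cm.
Lens 2: 1/d_i2 = 1/f_2 - 1/d_o2 = 1/20.5 - 1/(33.177) = 0.01864 cm^-1, so d_i2 = 53.649 cm.
m_2 = -(53.649)/(33.177) = -1.6170.
Total m = m_1 x m_2 = (0.6129)(-1.6170) = -0.9911.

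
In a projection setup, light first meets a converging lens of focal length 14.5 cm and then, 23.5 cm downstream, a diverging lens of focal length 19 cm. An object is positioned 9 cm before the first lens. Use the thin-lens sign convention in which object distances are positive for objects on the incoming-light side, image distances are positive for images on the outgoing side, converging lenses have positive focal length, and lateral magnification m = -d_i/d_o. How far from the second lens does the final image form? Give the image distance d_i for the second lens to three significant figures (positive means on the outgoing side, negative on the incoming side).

First lens: d_i1 = 1/(1/14.5 - 1/9) = -23.727 cm.
With d_i1 < 0 the first image is virtual and lies on the object side; the object distance for lens 2 is d_o2 = 23.5 - (-23.727) = 47.227 cm.
Second lens: d_i2 = 1/(1/(-19) - 1/(47.227)) = -13.549 cm.

-13.5 cm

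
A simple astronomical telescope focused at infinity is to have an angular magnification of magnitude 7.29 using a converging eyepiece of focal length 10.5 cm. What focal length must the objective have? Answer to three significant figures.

76.5 cm

|M| = f_obj/|f_eye|, so f_obj = |M| x |f_eye| = 7.29 x 10.5 = 76.545 cm.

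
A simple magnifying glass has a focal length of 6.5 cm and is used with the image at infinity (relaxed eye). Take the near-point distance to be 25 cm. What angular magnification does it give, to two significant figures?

M = D/f = 25/6.5 = 3.846.

3.8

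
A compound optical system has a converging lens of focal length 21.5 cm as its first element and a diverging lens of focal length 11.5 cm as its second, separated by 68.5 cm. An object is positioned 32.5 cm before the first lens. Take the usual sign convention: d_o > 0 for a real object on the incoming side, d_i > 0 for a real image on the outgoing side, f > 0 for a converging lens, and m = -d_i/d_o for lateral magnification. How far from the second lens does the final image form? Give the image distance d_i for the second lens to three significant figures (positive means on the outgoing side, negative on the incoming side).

-3.47 cm

Applying the thin-lens equation to the first lens, 1/21.5 = 1/32.5 + 1/d_i1, which gives d_i1 = 63.523 cm.
That image sits 4.977 cm in front of the second lens, so d_o2 = 4.977 cm.
Applying the thin-lens equation again with f_2 = -11.5 cm and d_o2 = 4.977 cm gives d_i2 = -3.474 cm.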